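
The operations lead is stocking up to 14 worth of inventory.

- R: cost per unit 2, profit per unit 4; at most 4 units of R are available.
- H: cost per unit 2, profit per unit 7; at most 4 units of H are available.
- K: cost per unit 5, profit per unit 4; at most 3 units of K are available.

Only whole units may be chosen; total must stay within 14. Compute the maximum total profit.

4×R and 3×H: cost 14 ≤ 14, profit 4·4 + 3·7 = 37.
3×R and 4×H: cost 14 ≤ 14, profit 3·4 + 4·7 = 40.
Best is 40.

40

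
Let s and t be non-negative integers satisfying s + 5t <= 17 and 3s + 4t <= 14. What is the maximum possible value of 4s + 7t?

22

Relaxing integrality, the LP optimum is 24.27 at (s,t) = (0.182, 3.36), which is not an integer point.
(s,t)=(2,2): 1·2+5·2=12≤17, 3·2+4·2=14≤14, objective 22.
(s,t)=(0,3): 1·0+5·3=15≤17, 3·0+4·3=12≤14, objective 21.
(s,t)=(3,1): 1·3+5·1=8≤17, 3·3+4·1=13≤14, objective 19.
(s,t)=(1,2): 1·1+5·2=11≤17, 3·1+4·2=11≤14, objective 18.
Maximum is 22 at (s,t)=(2,2).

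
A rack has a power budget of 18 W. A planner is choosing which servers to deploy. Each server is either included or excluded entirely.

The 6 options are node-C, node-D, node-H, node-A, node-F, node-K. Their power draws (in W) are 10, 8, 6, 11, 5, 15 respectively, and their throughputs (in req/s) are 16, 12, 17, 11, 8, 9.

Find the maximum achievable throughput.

33

Take node-C and node-H: power draw 10 + 6 = 16 ≤ 18, throughput 16 + 17 = 33.
No other feasible combination does better.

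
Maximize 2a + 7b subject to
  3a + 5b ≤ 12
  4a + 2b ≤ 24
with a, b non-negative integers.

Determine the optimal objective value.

14

The continuous relaxation peaks at (0, 2.4) with value 16.80; rounding to a feasible lattice point costs some objective.
(a,b)=(0,2): 3·0+5·2=10≤12, 4·0+2·2=4≤24, objective 14.
(a,b)=(1,1): 3·1+5·1=8≤12, 4·1+2·1=6≤24, objective 9.
No feasible integer point exceeds 14.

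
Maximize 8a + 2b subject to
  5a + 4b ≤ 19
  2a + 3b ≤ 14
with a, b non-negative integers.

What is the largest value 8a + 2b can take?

26

(a,b)=(3,1) is feasible, giving 26.
(a,b)=(3,0) is feasible, giving 24.
(a,b)=(2,2) is feasible, giving 20.
(a,b)=(2,1) is feasible, giving 18.
The best lattice point is (3,1), giving 26.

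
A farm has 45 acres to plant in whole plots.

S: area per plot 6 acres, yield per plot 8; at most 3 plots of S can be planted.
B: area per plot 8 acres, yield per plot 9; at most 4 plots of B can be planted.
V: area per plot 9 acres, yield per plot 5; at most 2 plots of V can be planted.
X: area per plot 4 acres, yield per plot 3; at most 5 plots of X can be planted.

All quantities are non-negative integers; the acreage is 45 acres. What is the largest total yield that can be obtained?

52

Take 2×S and 4×B: area 44 ≤ 45, yield 2·8 + 4·9 = 52.
No other integer combination yields more.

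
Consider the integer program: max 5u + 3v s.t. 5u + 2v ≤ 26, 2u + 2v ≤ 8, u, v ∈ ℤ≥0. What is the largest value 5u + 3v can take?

(u,v)=(4,0): 5·4+2·0=20≤26, 2·4+2·0=8≤8, objective 20.
(u,v)=(3,1): 5·3+2·1=17≤26, 2·3+2·1=8≤8, objective 18.
(u,v)=(3,0): 5·3+2·0=15≤26, 2·3+2·0=6≤8, objective 15.
The best lattice point is (4,0), giving 20.

20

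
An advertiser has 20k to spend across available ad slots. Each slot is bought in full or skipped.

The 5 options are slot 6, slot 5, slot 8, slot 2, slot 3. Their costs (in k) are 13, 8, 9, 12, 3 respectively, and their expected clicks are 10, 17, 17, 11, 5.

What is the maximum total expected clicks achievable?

39

Treat it as a binary knapsack problem.
slot 5 + slot 8: cost 8 + 9 = 17 ≤ 20, expected clicks 17 + 17 = 34.
slot 5 + slot 8 + slot 3: cost 8 + 9 + 3 = 20 ≤ 20, expected clicks 17 + 17 + 5 = 39.
Best is slot 5, slot 8, and slot 3 with total expected clicks 39.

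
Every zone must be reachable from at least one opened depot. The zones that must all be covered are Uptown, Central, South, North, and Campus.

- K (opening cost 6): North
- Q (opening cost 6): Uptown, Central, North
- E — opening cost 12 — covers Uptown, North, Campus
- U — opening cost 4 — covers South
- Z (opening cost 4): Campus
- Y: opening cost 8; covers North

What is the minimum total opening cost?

14

Choose Q, U, and Z: together they cover Uptown, Central, South, North, Campus — every zone.
Total opening cost: 6 + 4 + 4 = 14.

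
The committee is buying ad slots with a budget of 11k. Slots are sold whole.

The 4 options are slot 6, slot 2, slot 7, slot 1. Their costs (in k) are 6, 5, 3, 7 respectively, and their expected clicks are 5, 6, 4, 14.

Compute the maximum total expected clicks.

Take slot 7 and slot 1: cost 3 + 7 = 10 ≤ 11, expected clicks 4 + 14 = 18.
No other feasible combination does better.

18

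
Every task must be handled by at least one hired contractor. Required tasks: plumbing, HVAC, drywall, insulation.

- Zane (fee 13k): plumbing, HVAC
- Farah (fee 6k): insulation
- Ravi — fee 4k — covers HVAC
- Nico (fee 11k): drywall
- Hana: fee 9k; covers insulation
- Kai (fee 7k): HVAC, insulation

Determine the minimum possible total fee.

The greedy cost-per-new-task heuristic would pick Kai, Nico, and Zane for 31, but a cheaper cover exists.
Choose Zane, Farah, and Nico: together they cover plumbing, HVAC, drywall, insulation — every task.
Total fee: 13 + 6 + 11 = 30.
No cover costs less than 30.

30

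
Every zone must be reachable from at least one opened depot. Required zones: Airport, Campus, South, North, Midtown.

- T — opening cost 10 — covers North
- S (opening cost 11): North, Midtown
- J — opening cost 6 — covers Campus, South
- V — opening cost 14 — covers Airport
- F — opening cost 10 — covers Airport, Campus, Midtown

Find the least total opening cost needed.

26

Choose T, J, and F: together they cover Airport, Campus, South, North, Midtown — every zone.
Total opening cost: 10 + 6 + 10 = 26.
No cover costs less than 26.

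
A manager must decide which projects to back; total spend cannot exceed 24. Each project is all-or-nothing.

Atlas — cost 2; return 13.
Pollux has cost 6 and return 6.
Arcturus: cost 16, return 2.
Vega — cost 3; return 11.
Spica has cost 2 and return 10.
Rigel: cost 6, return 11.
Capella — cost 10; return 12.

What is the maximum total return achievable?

57

Allowing fractional choices, the relaxed optimum would be about 58.0, but projects are indivisible.
Atlas + Vega + Spica + Rigel + Capella: cost 2 + 3 + 2 + 6 + 10 = 23 ≤ 24, return 13 + 11 + 10 + 11 + 12 = 57.
Atlas + Pollux + Vega + Spica + Capella: cost 2 + 6 + 3 + 2 + 10 = 23 ≤ 24, return 13 + 6 + 11 + 10 + 12 = 52.
Best is Atlas, Vega, Spica, Rigel, and Capella with total return 57.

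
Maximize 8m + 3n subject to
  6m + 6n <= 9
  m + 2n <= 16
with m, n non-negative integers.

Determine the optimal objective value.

8

(m,n)=(1,0): 6·1+6·0=6≤9, 1·1+2·0=1≤16, objective 8.
(m,n)=(0,1): 6·0+6·1=6≤9, 1·0+2·1=2≤16, objective 3.
No feasible integer point exceeds 8.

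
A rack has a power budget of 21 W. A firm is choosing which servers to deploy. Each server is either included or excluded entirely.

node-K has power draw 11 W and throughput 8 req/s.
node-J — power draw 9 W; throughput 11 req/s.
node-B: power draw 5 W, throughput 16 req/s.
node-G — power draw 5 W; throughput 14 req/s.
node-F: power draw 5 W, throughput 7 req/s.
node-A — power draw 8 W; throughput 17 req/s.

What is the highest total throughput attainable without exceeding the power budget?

This is a 0-1 knapsack instance.
node-B + node-G + node-A: power draw 5 + 5 + 8 = 18 ≤ 21, throughput 16 + 14 + 17 = 47.
node-B + node-F + node-A: power draw 5 + 5 + 8 = 18 ≤ 21, throughput 16 + 7 + 17 = 40.
node-J + node-B + node-G: power draw 9 + 5 + 5 = 19 ≤ 21, throughput 11 + 16 + 14 = 41.
Best is node-B, node-G, and node-A with total throughput 47.

47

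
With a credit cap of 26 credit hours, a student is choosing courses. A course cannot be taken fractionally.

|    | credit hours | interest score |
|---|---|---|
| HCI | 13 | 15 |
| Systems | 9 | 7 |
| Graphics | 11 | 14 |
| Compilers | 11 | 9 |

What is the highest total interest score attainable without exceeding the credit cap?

29

This is an integer program with binary decision variables.
HCI + Graphics: credit hours 13 + 11 = 24 ≤ 26, interest score 15 + 14 = 29.
HCI + Compilers: credit hours 13 + 11 = 24 ≤ 26, interest score 15 + 9 = 24.
Best is HCI and Graphics with total interest score 29.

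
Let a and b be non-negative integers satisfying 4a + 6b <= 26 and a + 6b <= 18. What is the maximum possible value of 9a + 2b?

Relaxing integrality, the LP optimum is 58.50 at (a,b) = (6.5, 0), which is not an integer point.
(a,b)=(6,0): 4·6+6·0=24≤26, 1·6+6·0=6≤18, objective 54.
(a,b)=(5,1): 4·5+6·1=26≤26, 1·5+6·1=11≤18, objective 47.
(a,b)=(5,0): 4·5+6·0=20≤26, 1·5+6·0=5≤18, objective 45.
The best lattice point is (6,0), giving 54.

54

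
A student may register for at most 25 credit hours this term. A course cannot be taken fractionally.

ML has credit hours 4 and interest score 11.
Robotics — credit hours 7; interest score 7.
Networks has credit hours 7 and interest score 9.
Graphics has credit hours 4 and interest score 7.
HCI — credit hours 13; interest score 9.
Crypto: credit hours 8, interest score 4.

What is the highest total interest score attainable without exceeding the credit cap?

Allowing fractional choices, the relaxed optimum would be about 36.1, but courses are indivisible.
ML + Robotics + Graphics + Crypto: credit hours 4 + 7 + 4 + 8 = 23 ≤ 25, interest score 11 + 7 + 7 + 4 = 29.
ML + Robotics + Networks + Graphics: credit hours 4 + 7 + 7 + 4 = 22 ≤ 25, interest score 11 + 7 + 9 + 7 = 34.
ML + Networks + Graphics + Crypto: credit hours 4 + 7 + 4 + 8 = 23 ≤ 25, interest score 11 + 9 + 7 + 4 = 31.
Best is ML, Robotics, Networks, and Graphics with total interest score 34.

34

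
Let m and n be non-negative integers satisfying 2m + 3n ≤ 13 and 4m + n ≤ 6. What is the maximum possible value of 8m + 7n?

(m,n)=(0,4): 2·0+3·4=12≤13, 4·0+1·4=4≤6, objective 28.
(m,n)=(0,3): 2·0+3·3=9≤13, 4·0+1·3=3≤6, objective 21.
The best lattice point is (0,4), giving 28.

28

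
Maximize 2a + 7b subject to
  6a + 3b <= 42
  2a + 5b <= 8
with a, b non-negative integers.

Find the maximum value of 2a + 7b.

Relaxing integrality, the LP optimum is 11.20 at (a,b) = (0, 1.6), which is not an integer point.
(a,b)=(1,1): 6·1+3·1=9≤42, 2·1+5·1=7≤8, objective 9.
(a,b)=(0,1): 6·0+3·1=3≤42, 2·0+5·1=5≤8, objective 7.
(a,b)=(2,0): 6·2+3·0=12≤42, 2·2+5·0=4≤8, objective 4.
(a,b)=(1,0): 6·1+3·0=6≤42, 2·1+5·0=2≤8, objective 2.
Maximum is 9 at (a,b)=(1,1).

9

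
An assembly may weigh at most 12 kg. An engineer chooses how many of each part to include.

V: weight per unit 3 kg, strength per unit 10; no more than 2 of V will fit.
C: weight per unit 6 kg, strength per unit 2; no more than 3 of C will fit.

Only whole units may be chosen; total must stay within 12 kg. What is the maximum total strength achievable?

This is a bounded integer knapsack.
V has the best ratio (10/3); taking only V gives at most 2×10 = 20 (stopped by the supply cap of 2).
Mixing does better — 2×V and 1×C: weight 12 ≤ 12, strength 2·10 + 1·2 = 22.

22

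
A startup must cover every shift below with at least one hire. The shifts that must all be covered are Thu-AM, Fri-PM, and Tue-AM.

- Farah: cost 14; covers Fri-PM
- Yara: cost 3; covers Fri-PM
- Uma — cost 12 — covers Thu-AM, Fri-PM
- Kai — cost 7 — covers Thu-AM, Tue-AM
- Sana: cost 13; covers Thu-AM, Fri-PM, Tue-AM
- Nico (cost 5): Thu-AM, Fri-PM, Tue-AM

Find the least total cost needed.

5

Nico alone covers Thu-AM, Fri-PM, Tue-AM — every shift.
Total cost: 5.
No cover costs less than 5.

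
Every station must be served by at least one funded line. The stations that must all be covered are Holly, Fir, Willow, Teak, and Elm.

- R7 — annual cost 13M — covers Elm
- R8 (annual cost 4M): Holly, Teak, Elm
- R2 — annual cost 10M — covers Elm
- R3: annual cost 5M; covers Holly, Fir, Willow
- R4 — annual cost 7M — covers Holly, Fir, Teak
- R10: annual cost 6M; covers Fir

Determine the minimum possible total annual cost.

9

Choose R8 and R3: together they cover Holly, Fir, Willow, Teak, Elm — every station.
Total annual cost: 4 + 5 = 9.
No cover costs less than 9.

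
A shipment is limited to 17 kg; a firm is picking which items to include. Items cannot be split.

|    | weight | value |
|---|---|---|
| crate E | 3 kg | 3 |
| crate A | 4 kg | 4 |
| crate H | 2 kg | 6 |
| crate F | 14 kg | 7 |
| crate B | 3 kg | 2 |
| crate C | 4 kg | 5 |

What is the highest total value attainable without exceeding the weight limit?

20

Allowing fractional choices, the relaxed optimum would be about 20.5, but items are indivisible.
crate E + crate A + crate H + crate B + crate C: weight 3 + 4 + 2 + 3 + 4 = 16 ≤ 17, value 3 + 4 + 6 + 2 + 5 = 20.
crate E + crate A + crate H + crate C: weight 3 + 4 + 2 + 4 = 13 ≤ 17, value 3 + 4 + 6 + 5 = 18.
crate A + crate H + crate B + crate C: weight 4 + 2 + 3 + 4 = 13 ≤ 17, value 4 + 6 + 2 + 5 = 17.
Best is crate E, crate A, crate H, crate B, and crate C with total value 20.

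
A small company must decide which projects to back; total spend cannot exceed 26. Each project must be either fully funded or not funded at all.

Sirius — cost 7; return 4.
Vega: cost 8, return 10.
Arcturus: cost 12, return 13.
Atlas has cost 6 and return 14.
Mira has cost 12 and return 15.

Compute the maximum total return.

39

Take Vega, Atlas, and Mira: cost 8 + 6 + 12 = 26 ≤ 26, return 10 + 14 + 15 = 39.
No other feasible combination does better.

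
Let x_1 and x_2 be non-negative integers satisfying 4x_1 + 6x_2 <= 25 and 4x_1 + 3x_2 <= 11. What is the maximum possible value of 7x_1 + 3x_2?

17

Relaxing integrality, the LP optimum is 19.25 at (x_1,x_2) = (2.75, 0), which is not an integer point.
(x_1,x_2)=(2,1): 4·2+6·1=14≤25, 4·2+3·1=11≤11, objective 17.
(x_1,x_2)=(2,0): 4·2+6·0=8≤25, 4·2+3·0=8≤11, objective 14.
(x_1,x_2)=(1,2): 4·1+6·2=16≤25, 4·1+3·2=10≤11, objective 13.
(x_1,x_2)=(1,1): 4·1+6·1=10≤25, 4·1+3·1=7≤11, objective 10.
The best lattice point is (2,1), giving 17.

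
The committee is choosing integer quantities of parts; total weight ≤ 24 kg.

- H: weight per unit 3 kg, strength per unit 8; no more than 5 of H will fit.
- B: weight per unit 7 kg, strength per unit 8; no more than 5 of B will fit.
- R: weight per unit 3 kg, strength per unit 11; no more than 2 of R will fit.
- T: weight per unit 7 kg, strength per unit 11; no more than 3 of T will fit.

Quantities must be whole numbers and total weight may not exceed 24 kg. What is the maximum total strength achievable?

3×H, 2×R, and 1×T: weight 22 ≤ 24, strength 3·8 + 2·11 + 1·11 = 57.
5×H and 2×R: weight 21 ≤ 24, strength 5·8 + 2·11 = 62.
Best is 62.

62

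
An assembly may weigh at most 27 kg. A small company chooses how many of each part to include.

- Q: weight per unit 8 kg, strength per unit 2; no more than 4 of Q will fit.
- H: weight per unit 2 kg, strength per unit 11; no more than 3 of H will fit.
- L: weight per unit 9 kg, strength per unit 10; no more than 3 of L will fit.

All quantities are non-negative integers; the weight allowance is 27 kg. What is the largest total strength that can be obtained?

53

H has the best ratio (11/2); taking only H gives at most 3×11 = 33 (stopped by the supply cap of 3).
Mixing does better — 3×H and 2×L: weight 24 ≤ 27, strength 3·11 + 2·10 = 53.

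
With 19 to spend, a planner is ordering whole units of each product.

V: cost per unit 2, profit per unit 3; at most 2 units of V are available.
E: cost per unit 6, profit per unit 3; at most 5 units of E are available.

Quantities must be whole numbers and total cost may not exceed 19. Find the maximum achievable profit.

12

This is a bounded integer knapsack.
V has the best ratio (3/2); taking only V gives at most 2×3 = 6 (stopped by the supply cap of 2).
Mixing does better — 2×V and 2×E: cost 16 ≤ 19, profit 2·3 + 2·3 = 12.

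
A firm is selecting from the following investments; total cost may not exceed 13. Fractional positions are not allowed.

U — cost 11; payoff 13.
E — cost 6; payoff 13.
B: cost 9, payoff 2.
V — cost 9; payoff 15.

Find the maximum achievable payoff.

15

Take V: cost 9 ≤ 13, payoff 15.
No other feasible combination does better.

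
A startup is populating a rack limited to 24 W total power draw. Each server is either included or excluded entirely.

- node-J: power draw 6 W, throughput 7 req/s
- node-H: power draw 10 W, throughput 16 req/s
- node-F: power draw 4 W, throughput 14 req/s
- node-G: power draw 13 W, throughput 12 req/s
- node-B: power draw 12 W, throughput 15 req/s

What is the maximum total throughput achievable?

37

This is a 0-1 knapsack instance.
Allowing fractional choices, the relaxed optimum would be about 42.5, but servers are indivisible.
node-J + node-F + node-B: power draw 6 + 4 + 12 = 22 ≤ 24, throughput 7 + 14 + 15 = 36.
node-J + node-F + node-G: power draw 6 + 4 + 13 = 23 ≤ 24, throughput 7 + 14 + 12 = 33.
node-J + node-H + node-F: power draw 6 + 10 + 4 = 20 ≤ 24, throughput 7 + 16 + 14 = 37.
Best is node-J, node-H, and node-F with total throughput 37.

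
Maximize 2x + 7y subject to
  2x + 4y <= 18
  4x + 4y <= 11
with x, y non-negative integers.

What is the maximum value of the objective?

14

(x,y)=(0,2) is feasible, giving 14.
(x,y)=(1,1) is feasible, giving 9.
(x,y)=(0,1) is feasible, giving 7.
The best lattice point is (0,2), giving 14.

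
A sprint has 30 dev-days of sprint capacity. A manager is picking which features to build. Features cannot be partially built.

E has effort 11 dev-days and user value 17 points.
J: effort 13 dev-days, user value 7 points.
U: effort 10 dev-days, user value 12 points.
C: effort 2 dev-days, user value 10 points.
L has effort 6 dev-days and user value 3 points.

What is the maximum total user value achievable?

42

Treat it as a binary knapsack problem.
Take E, U, C, and L: effort 11 + 10 + 2 + 6 = 29 ≤ 30, user value 17 + 12 + 10 + 3 = 42.
No other feasible combination does better.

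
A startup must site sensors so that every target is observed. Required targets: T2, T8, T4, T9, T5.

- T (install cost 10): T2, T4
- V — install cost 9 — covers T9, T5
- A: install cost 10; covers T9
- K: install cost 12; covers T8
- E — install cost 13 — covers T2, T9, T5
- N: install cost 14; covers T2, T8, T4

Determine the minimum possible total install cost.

The greedy cost-per-new-target heuristic would pick E and N for 27, but a cheaper cover exists.
Choose V and N: together they cover T2, T8, T4, T9, T5 — every target.
Total install cost: 9 + 14 = 23.
No cover costs less than 23.

23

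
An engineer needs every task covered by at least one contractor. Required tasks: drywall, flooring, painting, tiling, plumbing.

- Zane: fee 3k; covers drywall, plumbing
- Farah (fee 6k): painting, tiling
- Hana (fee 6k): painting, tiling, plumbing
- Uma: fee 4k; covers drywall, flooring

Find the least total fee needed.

10

The greedy cost-per-new-task heuristic would pick Zane, Farah, and Uma for 13, but a cheaper cover exists.
Choose Hana and Uma: together they cover drywall, flooring, painting, tiling, plumbing — every task.
Total fee: 6 + 4 = 10.
No cover costs less than 10.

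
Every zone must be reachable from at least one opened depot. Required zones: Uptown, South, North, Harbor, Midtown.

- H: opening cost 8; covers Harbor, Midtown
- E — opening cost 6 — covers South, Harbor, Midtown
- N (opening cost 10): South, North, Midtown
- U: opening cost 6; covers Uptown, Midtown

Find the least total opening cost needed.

22

Choose E, N, and U: together they cover Uptown, South, North, Harbor, Midtown — every zone.
Total opening cost: 6 + 10 + 6 = 22.
No cover costs less than 22.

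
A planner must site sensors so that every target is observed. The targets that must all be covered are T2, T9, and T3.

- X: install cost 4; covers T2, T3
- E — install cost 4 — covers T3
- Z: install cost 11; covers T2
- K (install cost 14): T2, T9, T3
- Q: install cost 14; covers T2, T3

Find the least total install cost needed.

The greedy cost-per-new-target heuristic would pick X and K for 18, but a cheaper cover exists.
K alone covers T2, T9, T3 — every target.
Total install cost: 14.
No cover costs less than 14.

14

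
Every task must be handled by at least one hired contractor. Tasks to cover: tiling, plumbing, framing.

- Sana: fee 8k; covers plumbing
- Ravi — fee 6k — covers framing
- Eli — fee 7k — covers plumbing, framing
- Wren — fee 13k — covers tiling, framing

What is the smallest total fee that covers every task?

20

Choose Eli and Wren: together they cover tiling, plumbing, framing — every task.
Total fee: 7 + 13 = 20.
No cover costs less than 20.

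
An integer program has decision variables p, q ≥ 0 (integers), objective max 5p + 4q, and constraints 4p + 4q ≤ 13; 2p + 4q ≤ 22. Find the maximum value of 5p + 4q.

(p,q)=(3,0): 4·3+4·0=12≤13, 2·3+4·0=6≤22, objective 15.
(p,q)=(2,1): 4·2+4·1=12≤13, 2·2+4·1=8≤22, objective 14.
(p,q)=(2,0): 4·2+4·0=8≤13, 2·2+4·0=4≤22, objective 10.
The best lattice point is (3,0), giving 15.

15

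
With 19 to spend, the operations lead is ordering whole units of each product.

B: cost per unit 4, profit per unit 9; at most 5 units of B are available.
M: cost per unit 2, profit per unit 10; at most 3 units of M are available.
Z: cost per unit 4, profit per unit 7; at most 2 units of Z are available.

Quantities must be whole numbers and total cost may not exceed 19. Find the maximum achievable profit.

57

M has the best ratio (10/2); taking only M gives at most 3×10 = 30 (stopped by the supply cap of 3).
Mixing does better — 3×B and 3×M: cost 18 ≤ 19, profit 3·9 + 3·10 = 57.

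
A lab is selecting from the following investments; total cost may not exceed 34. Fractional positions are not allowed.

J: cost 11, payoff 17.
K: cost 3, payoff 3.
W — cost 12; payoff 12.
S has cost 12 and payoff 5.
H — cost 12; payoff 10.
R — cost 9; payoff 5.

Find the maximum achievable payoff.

34

Allowing fractional choices, the relaxed optimum would be about 38.7, but investments are indivisible.
J + H + R: cost 11 + 12 + 9 = 32 ≤ 34, payoff 17 + 10 + 5 = 32.
J + K + W: cost 11 + 3 + 12 = 26 ≤ 34, payoff 17 + 3 + 12 = 32.
J + W + R: cost 11 + 12 + 9 = 32 ≤ 34, payoff 17 + 12 + 5 = 34.
Best is J, W, and R with total payoff 34.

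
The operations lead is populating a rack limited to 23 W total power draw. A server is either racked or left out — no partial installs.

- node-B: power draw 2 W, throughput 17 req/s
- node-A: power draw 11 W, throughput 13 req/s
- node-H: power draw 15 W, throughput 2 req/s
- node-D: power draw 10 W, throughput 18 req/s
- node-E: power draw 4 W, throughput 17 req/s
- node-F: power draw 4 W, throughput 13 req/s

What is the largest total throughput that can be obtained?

Allowing fractional choices, the relaxed optimum would be about 68.5, but servers are indivisible.
node-B + node-A + node-E + node-F: power draw 2 + 11 + 4 + 4 = 21 ≤ 23, throughput 17 + 13 + 17 + 13 = 60.
node-B + node-D + node-E + node-F: power draw 2 + 10 + 4 + 4 = 20 ≤ 23, throughput 17 + 18 + 17 + 13 = 65.
Best is node-B, node-D, node-E, and node-F with total throughput 65.

65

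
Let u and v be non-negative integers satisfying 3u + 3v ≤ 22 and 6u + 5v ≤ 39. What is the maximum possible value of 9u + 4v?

54

The continuous relaxation peaks at (6.5, 0) with value 58.50; rounding to a feasible lattice point costs some objective.
(u,v)=(6,0): 3·6+3·0=18≤22, 6·6+5·0=36≤39, objective 54.
(u,v)=(5,1): 3·5+3·1=18≤22, 6·5+5·1=35≤39, objective 49.
The best lattice point is (6,0), giving 54.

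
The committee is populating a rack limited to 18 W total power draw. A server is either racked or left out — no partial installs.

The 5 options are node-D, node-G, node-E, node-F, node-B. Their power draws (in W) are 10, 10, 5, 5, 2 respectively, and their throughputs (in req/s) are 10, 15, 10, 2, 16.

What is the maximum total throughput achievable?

41

Treat it as a binary knapsack problem.
Allowing fractional choices, the relaxed optimum would be about 42.0, but servers are indivisible.
node-D + node-E + node-B: power draw 10 + 5 + 2 = 17 ≤ 18, throughput 10 + 10 + 16 = 36.
node-G + node-F + node-B: power draw 10 + 5 + 2 = 17 ≤ 18, throughput 15 + 2 + 16 = 33.
node-G + node-E + node-B: power draw 10 + 5 + 2 = 17 ≤ 18, throughput 15 + 10 + 16 = 41.
Best is node-G, node-E, and node-B with total throughput 41.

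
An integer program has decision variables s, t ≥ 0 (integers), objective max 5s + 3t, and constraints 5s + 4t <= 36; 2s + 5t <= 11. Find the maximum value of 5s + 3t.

The continuous relaxation peaks at (5.5, 0) with value 27.50; rounding to a feasible lattice point costs some objective.
(s,t)=(5,0): 5·5+4·0=25≤36, 2·5+5·0=10≤11, objective 25.
(s,t)=(4,0): 5·4+4·0=20≤36, 2·4+5·0=8≤11, objective 20.
The best lattice point is (5,0), giving 25.

25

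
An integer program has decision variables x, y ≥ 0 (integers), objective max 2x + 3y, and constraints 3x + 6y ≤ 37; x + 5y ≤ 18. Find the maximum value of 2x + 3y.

(x,y)=(12,0) is feasible, giving 24.
(x,y)=(11,0) is feasible, giving 22.
The best lattice point is (12,0), giving 24.

24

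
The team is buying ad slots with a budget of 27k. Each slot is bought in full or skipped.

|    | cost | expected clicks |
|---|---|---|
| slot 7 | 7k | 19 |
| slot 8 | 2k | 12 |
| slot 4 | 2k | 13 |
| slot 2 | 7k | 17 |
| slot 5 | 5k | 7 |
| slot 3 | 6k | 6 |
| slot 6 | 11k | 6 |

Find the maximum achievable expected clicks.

68

Take slot 7, slot 8, slot 4, slot 2, and slot 5: cost 7 + 2 + 2 + 7 + 5 = 23 ≤ 27, expected clicks 19 + 12 + 13 + 17 + 7 = 68.
No other feasible combination does better.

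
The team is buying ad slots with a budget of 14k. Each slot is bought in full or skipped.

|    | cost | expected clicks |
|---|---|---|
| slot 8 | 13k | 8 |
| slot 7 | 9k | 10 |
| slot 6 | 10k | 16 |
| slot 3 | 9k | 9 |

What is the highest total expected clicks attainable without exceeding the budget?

16

Allowing fractional choices, the relaxed optimum would be about 20.4, but ad slots are indivisible.
slot 6: cost 10 ≤ 14, expected clicks 16.
slot 7: cost 9 ≤ 14, expected clicks 10.
Best is slot 6 with total expected clicks 16.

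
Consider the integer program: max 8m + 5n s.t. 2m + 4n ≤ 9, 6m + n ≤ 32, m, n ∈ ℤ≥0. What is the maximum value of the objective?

32

Relaxing integrality, the LP optimum is 36.00 at (m,n) = (4.5, 0), which is not an integer point.
(m,n)=(4,0): 2·4+4·0=8≤9, 6·4+1·0=24≤32, objective 32.
(m,n)=(3,0): 2·3+4·0=6≤9, 6·3+1·0=18≤32, objective 24.
Maximum is 32 at (m,n)=(4,0).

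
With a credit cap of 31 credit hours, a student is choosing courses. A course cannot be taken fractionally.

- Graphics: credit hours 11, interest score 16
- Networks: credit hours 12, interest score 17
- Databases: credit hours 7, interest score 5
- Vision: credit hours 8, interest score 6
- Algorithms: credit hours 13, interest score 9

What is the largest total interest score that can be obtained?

Graphics + Networks + Databases: credit hours 11 + 12 + 7 = 30 ≤ 31, interest score 16 + 17 + 5 = 38.
Graphics + Networks + Vision: credit hours 11 + 12 + 8 = 31 ≤ 31, interest score 16 + 17 + 6 = 39.
Best is Graphics, Networks, and Vision with total interest score 39.

39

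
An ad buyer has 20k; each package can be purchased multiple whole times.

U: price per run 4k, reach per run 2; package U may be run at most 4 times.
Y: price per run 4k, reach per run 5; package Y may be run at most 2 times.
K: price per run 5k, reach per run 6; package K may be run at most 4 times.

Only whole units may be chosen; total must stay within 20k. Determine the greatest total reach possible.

24

Take 4×K: price 20 ≤ 20, reach 4·6 = 24.
No other integer combination yields more.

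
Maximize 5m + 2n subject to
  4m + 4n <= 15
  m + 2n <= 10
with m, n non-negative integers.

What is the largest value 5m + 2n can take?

15

(m,n)=(3,0) is feasible, giving 15.
(m,n)=(2,1) is feasible, giving 12.
(m,n)=(2,0) is feasible, giving 10.
Maximum is 15 at (m,n)=(3,0).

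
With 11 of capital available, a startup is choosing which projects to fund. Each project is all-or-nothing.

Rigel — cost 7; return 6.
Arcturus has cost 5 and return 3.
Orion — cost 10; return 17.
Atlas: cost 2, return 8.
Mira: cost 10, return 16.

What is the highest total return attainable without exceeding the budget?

17

Allowing fractional choices, the relaxed optimum would be about 23.3, but projects are indivisible.
Rigel + Atlas: cost 7 + 2 = 9 ≤ 11, return 6 + 8 = 14.
Mira: cost 10 ≤ 11, return 16.
Orion: cost 10 ≤ 11, return 17.
Best is Orion with total return 17.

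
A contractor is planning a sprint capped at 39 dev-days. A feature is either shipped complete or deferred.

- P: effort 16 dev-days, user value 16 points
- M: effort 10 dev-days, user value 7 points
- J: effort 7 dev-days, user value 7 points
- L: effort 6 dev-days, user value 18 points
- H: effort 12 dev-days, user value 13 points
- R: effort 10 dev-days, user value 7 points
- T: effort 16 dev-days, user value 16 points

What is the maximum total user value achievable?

50

Allowing fractional choices, the relaxed optimum would be about 52.0, but features are indivisible.
P + L + T: effort 16 + 6 + 16 = 38 ≤ 39, user value 16 + 18 + 16 = 50.
P + M + J + L: effort 16 + 10 + 7 + 6 = 39 ≤ 39, user value 16 + 7 + 7 + 18 = 48.
Best is P, L, and T with total user value 50.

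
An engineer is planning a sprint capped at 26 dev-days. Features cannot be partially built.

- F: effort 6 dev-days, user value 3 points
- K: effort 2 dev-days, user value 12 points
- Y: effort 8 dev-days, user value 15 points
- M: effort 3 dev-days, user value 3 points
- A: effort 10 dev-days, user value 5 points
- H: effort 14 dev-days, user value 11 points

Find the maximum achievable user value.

38

K + Y + H: effort 2 + 8 + 14 = 24 ≤ 26, user value 12 + 15 + 11 = 38.
F + K + Y + A: effort 6 + 2 + 8 + 10 = 26 ≤ 26, user value 3 + 12 + 15 + 5 = 35.
K + Y + M + A: effort 2 + 8 + 3 + 10 = 23 ≤ 26, user value 12 + 15 + 3 + 5 = 35.
Best is K, Y, and H with total user value 38.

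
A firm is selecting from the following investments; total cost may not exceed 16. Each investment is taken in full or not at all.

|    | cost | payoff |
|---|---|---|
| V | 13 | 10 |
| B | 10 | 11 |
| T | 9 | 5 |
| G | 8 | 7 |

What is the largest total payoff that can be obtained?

11

Allowing fractional choices, the relaxed optimum would be about 16.2, but investments are indivisible.
V: cost 13 ≤ 16, payoff 10.
B: cost 10 ≤ 16, payoff 11.
Best is B with total payoff 11.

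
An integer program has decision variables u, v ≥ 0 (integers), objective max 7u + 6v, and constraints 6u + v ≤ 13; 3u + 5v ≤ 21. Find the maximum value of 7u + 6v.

Relaxing integrality, the LP optimum is 30.74 at (u,v) = (1.63, 3.22), which is not an integer point.
(u,v)=(1,3): 6·1+1·3=9≤13, 3·1+5·3=18≤21, objective 25.
(u,v)=(0,4): 6·0+1·4=4≤13, 3·0+5·4=20≤21, objective 24.
(u,v)=(1,2): 6·1+1·2=8≤13, 3·1+5·2=13≤21, objective 19.
The best lattice point is (1,3), giving 25.

25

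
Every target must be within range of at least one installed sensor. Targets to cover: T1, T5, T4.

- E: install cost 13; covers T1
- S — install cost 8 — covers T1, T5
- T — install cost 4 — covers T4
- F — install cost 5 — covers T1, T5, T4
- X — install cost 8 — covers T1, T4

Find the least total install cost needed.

F alone covers T1, T5, T4 — every target.
Total install cost: 5.
No cover costs less than 5.

5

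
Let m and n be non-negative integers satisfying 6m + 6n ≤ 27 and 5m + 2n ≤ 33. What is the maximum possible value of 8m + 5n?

32

Relaxing integrality, the LP optimum is 36.00 at (m,n) = (4.5, 0), which is not an integer point.
(m,n)=(4,0): 6·4+6·0=24≤27, 5·4+2·0=20≤33, objective 32.
(m,n)=(3,1): 6·3+6·1=24≤27, 5·3+2·1=17≤33, objective 29.
(m,n)=(3,0): 6·3+6·0=18≤27, 5·3+2·0=15≤33, objective 24.
The best lattice point is (4,0), giving 32.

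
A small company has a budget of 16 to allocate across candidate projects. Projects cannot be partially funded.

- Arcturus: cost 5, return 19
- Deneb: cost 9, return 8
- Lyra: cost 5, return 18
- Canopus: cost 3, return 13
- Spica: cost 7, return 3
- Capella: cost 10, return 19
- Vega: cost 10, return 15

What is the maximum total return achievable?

Allowing fractional choices, the relaxed optimum would be about 55.7, but projects are indivisible.
Arcturus + Lyra: cost 5 + 5 = 10 ≤ 16, return 19 + 18 = 37.
Arcturus + Capella: cost 5 + 10 = 15 ≤ 16, return 19 + 19 = 38.
Arcturus + Lyra + Canopus: cost 5 + 5 + 3 = 13 ≤ 16, return 19 + 18 + 13 = 50.
Best is Arcturus, Lyra, and Canopus with total return 50.

50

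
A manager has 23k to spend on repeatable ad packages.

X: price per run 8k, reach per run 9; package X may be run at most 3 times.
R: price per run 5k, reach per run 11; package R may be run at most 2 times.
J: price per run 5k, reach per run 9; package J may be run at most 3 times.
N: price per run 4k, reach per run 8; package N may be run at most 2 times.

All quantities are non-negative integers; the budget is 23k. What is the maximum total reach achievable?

47

Take 2×R, 1×J, and 2×N: price 23 ≤ 23, reach 2·11 + 1·9 + 2·8 = 47.
R has the best ratio (11/5) and is taken to its limit of 2; remaining capacity is filled optimally with the others.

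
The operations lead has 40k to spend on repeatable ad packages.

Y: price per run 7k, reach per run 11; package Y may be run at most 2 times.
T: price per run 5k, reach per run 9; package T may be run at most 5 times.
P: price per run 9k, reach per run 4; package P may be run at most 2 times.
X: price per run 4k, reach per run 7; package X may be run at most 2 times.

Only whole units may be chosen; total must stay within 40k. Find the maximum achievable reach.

Take 1×Y, 5×T, and 2×X: price 40 ≤ 40, reach 1·11 + 5·9 + 2·7 = 70.
T has the best ratio (9/5) and is taken to its limit of 5; remaining capacity is filled optimally with the others.

70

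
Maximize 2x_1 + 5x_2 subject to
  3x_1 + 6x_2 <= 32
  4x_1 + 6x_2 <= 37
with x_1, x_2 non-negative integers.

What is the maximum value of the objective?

(x_1,x_2)=(0,5) is feasible, giving 25.
(x_1,x_2)=(1,4) is feasible, giving 22.
(x_1,x_2)=(0,4) is feasible, giving 20.
Maximum is 25 at (x_1,x_2)=(0,5).

25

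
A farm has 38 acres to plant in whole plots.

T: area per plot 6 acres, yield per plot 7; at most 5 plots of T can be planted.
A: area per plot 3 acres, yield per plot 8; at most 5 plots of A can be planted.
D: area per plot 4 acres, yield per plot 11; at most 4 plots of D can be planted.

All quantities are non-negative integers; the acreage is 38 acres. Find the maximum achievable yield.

Take 1×T, 5×A, and 4×D: area 37 ≤ 38, yield 1·7 + 5·8 + 4·11 = 91.
D has the best ratio (11/4) and is taken to its limit of 4; remaining capacity is filled optimally with the others.

91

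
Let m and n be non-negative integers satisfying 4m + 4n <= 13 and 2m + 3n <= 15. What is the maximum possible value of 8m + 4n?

The continuous relaxation peaks at (3.25, 0) with value 26.00; rounding to a feasible lattice point costs some objective.
(m,n)=(3,0): 4·3+4·0=12≤13, 2·3+3·0=6≤15, objective 24.
(m,n)=(2,1): 4·2+4·1=12≤13, 2·2+3·1=7≤15, objective 20.
(m,n)=(2,0): 4·2+4·0=8≤13, 2·2+3·0=4≤15, objective 16.
Maximum is 24 at (m,n)=(3,0).

24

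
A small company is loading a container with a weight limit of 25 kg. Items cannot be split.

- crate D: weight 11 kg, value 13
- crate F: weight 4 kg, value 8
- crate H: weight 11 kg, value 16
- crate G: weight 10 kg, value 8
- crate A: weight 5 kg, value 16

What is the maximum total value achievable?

This is an integer program with binary decision variables.
Allowing fractional choices, the relaxed optimum would be about 45.9, but items are indivisible.
crate F + crate H + crate A: weight 4 + 11 + 5 = 20 ≤ 25, value 8 + 16 + 16 = 40.
crate D + crate F + crate A: weight 11 + 4 + 5 = 20 ≤ 25, value 13 + 8 + 16 = 37.
crate H + crate A: weight 11 + 5 = 16 ≤ 25, value 16 + 16 = 32.
Best is crate F, crate H, and crate A with total value 40.

40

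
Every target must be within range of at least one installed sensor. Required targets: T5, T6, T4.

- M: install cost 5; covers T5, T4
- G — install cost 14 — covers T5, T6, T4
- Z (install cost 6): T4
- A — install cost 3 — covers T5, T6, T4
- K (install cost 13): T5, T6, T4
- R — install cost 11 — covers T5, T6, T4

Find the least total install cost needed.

3

This is a weighted set-cover instance.
A alone covers T5, T6, T4 — every target.
Total install cost: 3.
No cover costs less than 3.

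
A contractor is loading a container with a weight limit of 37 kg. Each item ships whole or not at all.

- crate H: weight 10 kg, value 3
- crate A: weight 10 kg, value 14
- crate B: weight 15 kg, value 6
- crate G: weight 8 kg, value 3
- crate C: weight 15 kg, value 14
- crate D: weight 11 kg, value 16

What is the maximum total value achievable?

crate A + crate C + crate D: weight 10 + 15 + 11 = 36 ≤ 37, value 14 + 14 + 16 = 44.
crate A + crate B + crate D: weight 10 + 15 + 11 = 36 ≤ 37, value 14 + 6 + 16 = 36.
crate A + crate G + crate D: weight 10 + 8 + 11 = 29 ≤ 37, value 14 + 3 + 16 = 33.
Best is crate A, crate C, and crate D with total value 44.

44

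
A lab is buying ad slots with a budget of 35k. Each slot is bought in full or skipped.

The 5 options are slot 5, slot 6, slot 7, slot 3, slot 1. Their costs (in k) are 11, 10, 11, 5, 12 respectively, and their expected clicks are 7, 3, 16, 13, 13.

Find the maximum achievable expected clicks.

Allowing fractional choices, the relaxed optimum would be about 46.5, but ad slots are indivisible.
slot 5 + slot 7 + slot 3: cost 11 + 11 + 5 = 27 ≤ 35, expected clicks 7 + 16 + 13 = 36.
slot 7 + slot 3 + slot 1: cost 11 + 5 + 12 = 28 ≤ 35, expected clicks 16 + 13 + 13 = 42.
slot 5 + slot 7 + slot 1: cost 11 + 11 + 12 = 34 ≤ 35, expected clicks 7 + 16 + 13 = 36.
Best is slot 7, slot 3, and slot 1 with total expected clicks 42.

42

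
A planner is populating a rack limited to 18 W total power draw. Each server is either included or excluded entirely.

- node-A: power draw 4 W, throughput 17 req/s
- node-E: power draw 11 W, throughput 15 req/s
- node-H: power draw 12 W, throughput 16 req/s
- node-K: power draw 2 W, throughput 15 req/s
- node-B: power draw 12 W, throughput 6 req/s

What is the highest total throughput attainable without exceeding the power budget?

48

node-A + node-K + node-B: power draw 4 + 2 + 12 = 18 ≤ 18, throughput 17 + 15 + 6 = 38.
node-A + node-E + node-K: power draw 4 + 11 + 2 = 17 ≤ 18, throughput 17 + 15 + 15 = 47.
node-A + node-H + node-K: power draw 4 + 12 + 2 = 18 ≤ 18, throughput 17 + 16 + 15 = 48.
Best is node-A, node-H, and node-K with total throughput 48.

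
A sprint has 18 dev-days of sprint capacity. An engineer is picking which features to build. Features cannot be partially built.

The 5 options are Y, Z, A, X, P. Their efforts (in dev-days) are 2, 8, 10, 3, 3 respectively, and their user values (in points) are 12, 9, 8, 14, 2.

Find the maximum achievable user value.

Y + A + X + P: effort 2 + 10 + 3 + 3 = 18 ≤ 18, user value 12 + 8 + 14 + 2 = 36.
Y + Z + X: effort 2 + 8 + 3 = 13 ≤ 18, user value 12 + 9 + 14 = 35.
Y + Z + X + P: effort 2 + 8 + 3 + 3 = 16 ≤ 18, user value 12 + 9 + 14 + 2 = 37.
Best is Y, Z, X, and P with total user value 37.

37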